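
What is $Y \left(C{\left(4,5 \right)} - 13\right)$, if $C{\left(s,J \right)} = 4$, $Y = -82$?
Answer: $738$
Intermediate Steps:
$Y \left(C{\left(4,5 \right)} - 13\right) = - 82 \left(4 - 13\right) = \left(-82\right) \left(-9\right) = 738$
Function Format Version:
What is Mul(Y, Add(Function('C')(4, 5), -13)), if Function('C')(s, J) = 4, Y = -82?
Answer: 738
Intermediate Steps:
Mul(Y, Add(Function('C')(4, 5), -13)) = Mul(-82, Add(4, -13)) = Mul(-82, -9) = 738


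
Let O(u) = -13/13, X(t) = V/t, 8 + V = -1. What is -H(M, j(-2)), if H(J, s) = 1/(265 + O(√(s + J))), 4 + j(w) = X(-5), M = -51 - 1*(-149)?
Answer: -1/264 ≈ -0.0037879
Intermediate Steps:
M = 98 (M = -51 + 149 = 98)
V = -9 (V = -8 - 1 = -9)
X(t) = -9/t
j(w) = -11/5 (j(w) = -4 - 9/(-5) = -4 - 9*(-⅕) = -4 + 9/5 = -11/5)
O(u) = -1 (O(u) = -13*1/13 = -1)
H(J, s) = 1/264 (H(J, s) = 1/(265 - 1) = 1/264)
-H(M, j(-2)) = -1*1/264 = -1/264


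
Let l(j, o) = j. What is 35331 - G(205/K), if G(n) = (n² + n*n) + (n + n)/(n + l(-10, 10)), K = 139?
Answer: 161765033959/4579077 ≈ 35327.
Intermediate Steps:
G(n) = 2*n² + 2*n/(-10 + n) (G(n) = (n² + n*n) + (n + n)/(n - 10) = (n² + n²) + (2*n)/(-10 + n) = 2*n² + 2*n/(-10 + n))
35331 - G(205/K) = 35331 - 2*205/139*(1 + (205/139)² - 2050/139)/(-10 + 205/139) = 35331 - 2*205*(1/139)*(1 + (205*(1/139))² - 2050/139)/(-10 + 205*(1/139)) = 35331 - 2*205*(1 + (205/139)² - 10*205/139)/(139*(-10 + 205/139)) = 35331 - 2*205*(1 + 42025/19321 - 2050/139)/(139*(-1185/139)) = 35331 - 2*205*(-139)*(-223604)/(139*1185*19321) = 35331 - 1*18335528/4579077 = 35331 - 18335528/4579077 = 161765033959/4579077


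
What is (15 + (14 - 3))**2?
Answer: 676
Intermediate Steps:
(15 + (14 - 3))**2 = (15 + 11)**2 = 26**2 = 676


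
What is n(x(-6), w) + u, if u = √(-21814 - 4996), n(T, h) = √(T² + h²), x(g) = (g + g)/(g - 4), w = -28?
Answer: 2*√4909/5 + I*√26810 ≈ 28.026 + 163.74*I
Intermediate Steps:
x(g) = 2*g/(-4 + g) (x(g) = (2*g)/(-4 + g) = 2*g/(-4 + g))
u = I*√26810 (u = √(-26810) = I*√26810 ≈ 163.74*I)
n(x(-6), w) + u = √((2*(-6)/(-4 - 6))² + (-28)²) + I*√26810 = √((2*(-6)/(-10))² + 784) + I*√26810 = √((2*(-6)*(-⅒))² + 784) + I*√26810 = √((6/5)² + 784) + I*√26810 = √(36/25 + 784) + I*√26810 = √(19636/25) + I*√26810 = 2*√4909/5 + I*√26810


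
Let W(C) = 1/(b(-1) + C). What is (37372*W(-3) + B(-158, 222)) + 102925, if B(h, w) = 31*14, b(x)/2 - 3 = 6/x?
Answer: 892859/9 ≈ 99207.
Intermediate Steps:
b(x) = 6 + 12/x (b(x) = 6 + 2*(6/x) = 6 + 12/x)
B(h, w) = 434
W(C) = 1/(-6 + C) (W(C) = 1/((6 + 12/(-1)) + C) = 1/((6 + 12*(-1)) + C) = 1/((6 - 12) + C) = 1/(-6 + C))
(37372*W(-3) + B(-158, 222)) + 102925 = (37372/(-6 - 3) + 434) + 102925 = (37372/(-9) + 434) + 102925 = (37372*(-⅑) + 434) + 102925 = (-37372/9 + 434) + 102925 = -33466/9 + 102925 = 892859/9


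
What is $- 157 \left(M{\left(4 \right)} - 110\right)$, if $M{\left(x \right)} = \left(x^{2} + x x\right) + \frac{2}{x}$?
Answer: $\frac{24335}{2} \approx 12168.0$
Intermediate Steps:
$M{\left(x \right)} = \frac{2}{x} + 2 x^{2}$ ($M{\left(x \right)} = \left(x^{2} + x^{2}\right) + \frac{2}{x} = 2 x^{2} + \frac{2}{x} = \frac{2}{x} + 2 x^{2}$)
$- 157 \left(M{\left(4 \right)} - 110\right) = - 157 \left(\frac{2 \left(1 + 4^{3}\right)}{4} - 110\right) = - 157 \left(2 \cdot \frac{1}{4} \left(1 + 64\right) - 110\right) = - 157 \left(2 \cdot \frac{1}{4} \cdot 65 - 110\right) = - 157 \left(\frac{65}{2} - 110\right) = \left(-157\right) \left(- \frac{155}{2}\right) = \frac{24335}{2}$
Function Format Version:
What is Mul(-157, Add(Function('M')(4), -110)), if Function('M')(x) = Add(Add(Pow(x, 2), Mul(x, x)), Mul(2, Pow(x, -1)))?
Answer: Rational(24335, 2) ≈ 12168.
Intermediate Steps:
Function('M')(x) = Add(Mul(2, Pow(x, -1)), Mul(2, Pow(x, 2))) (Function('M')(x) = Add(Add(Pow(x, 2), Pow(x, 2)), Mul(2, Pow(x, -1))) = Add(Mul(2, Pow(x, 2)), Mul(2, Pow(x, -1))) = Add(Mul(2, Pow(x, -1)), Mul(2, Pow(x, 2))))
Mul(-157, Add(Function('M')(4), -110)) = Mul(-157, Add(Mul(2, Pow(4, -1), Add(1, Pow(4, 3))), -110)) = Mul(-157, Add(Mul(2, Rational(1, 4), Add(1, 64)), -110)) = Mul(-157, Add(Mul(2, Rational(1, 4), 65), -110)) = Mul(-157, Add(Rational(65, 2), -110)) = Mul(-157, Rational(-155, 2)) = Rational(24335, 2)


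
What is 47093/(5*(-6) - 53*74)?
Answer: -47093/3952 ≈ -11.916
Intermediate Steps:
47093/(5*(-6) - 53*74) = 47093/(-30 - 3922) = 47093/(-3952) = 47093*(-1/3952) = -47093/3952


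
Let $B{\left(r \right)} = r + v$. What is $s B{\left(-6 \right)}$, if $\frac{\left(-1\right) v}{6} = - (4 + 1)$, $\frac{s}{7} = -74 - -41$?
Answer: $-5544$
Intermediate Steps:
$s = -231$ ($s = 7 \left(-74 - -41\right) = 7 \left(-74 + 41\right) = 7 \left(-33\right) = -231$)
$v = 30$ ($v = - 6 \left(- (4 + 1)\right) = - 6 \left(\left(-1\right) 5\right) = \left(-6\right) \left(-5\right) = 30$)
$B{\left(r \right)} = 30 + r$ ($B{\left(r \right)} = r + 30 = 30 + r$)
$s B{\left(-6 \right)} = - 231 \left(30 - 6\right) = \left(-231\right) 24 = -5544$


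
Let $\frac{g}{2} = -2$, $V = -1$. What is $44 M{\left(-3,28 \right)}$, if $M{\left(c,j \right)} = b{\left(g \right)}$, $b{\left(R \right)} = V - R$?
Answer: $132$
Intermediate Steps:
$g = -4$ ($g = 2 \left(-2\right) = -4$)
$b{\left(R \right)} = -1 - R$
$M{\left(c,j \right)} = 3$ ($M{\left(c,j \right)} = -1 - -4 = -1 + 4 = 3$)
$44 M{\left(-3,28 \right)} = 44 \cdot 3 = 132$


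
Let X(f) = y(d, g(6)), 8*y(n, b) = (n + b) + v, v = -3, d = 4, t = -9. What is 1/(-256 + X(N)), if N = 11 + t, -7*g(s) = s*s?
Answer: -56/14365 ≈ -0.0038984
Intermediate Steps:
g(s) = -s²/7 (g(s) = -s*s/7 = -s²/7)
y(n, b) = -3/8 + b/8 + n/8 (y(n, b) = ((n + b) - 3)/8 = ((b + n) - 3)/8 = (-3 + b + n)/8 = -3/8 + b/8 + n/8)
N = 2 (N = 11 - 9 = 2)
X(f) = -29/56 (X(f) = -3/8 + (-⅐*6²)/8 + (⅛)*4 = -3/8 + (-⅐*36)/8 + ½ = -3/8 + (⅛)*(-36/7) + ½ = -3/8 - 9/14 + ½ = -29/56)
1/(-256 + X(N)) = 1/(-256 - 29/56) = 1/(-14365/56) = -56/14365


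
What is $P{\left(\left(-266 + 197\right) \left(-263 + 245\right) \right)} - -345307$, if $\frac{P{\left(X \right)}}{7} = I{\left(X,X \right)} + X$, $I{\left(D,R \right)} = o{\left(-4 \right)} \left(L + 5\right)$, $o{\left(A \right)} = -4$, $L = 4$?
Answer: $353749$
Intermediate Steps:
$I{\left(D,R \right)} = -36$ ($I{\left(D,R \right)} = - 4 \left(4 + 5\right) = \left(-4\right) 9 = -36$)
$P{\left(X \right)} = -252 + 7 X$ ($P{\left(X \right)} = 7 \left(-36 + X\right) = -252 + 7 X$)
$P{\left(\left(-266 + 197\right) \left(-263 + 245\right) \right)} - -345307 = \left(-252 + 7 \left(-266 + 197\right) \left(-263 + 245\right)\right) - -345307 = \left(-252 + 7 \left(\left(-69\right) \left(-18\right)\right)\right) + 345307 = \left(-252 + 7 \cdot 1242\right) + 345307 = \left(-252 + 8694\right) + 345307 = 8442 + 345307 = 353749$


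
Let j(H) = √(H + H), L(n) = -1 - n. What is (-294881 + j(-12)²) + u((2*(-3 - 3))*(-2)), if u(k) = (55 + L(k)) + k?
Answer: -294851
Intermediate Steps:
u(k) = 54 (u(k) = (55 + (-1 - k)) + k = (54 - k) + k = 54)
j(H) = √2*√H (j(H) = √(2*H) = √2*√H)
(-294881 + j(-12)²) + u((2*(-3 - 3))*(-2)) = (-294881 + (√2*√(-12))²) + 54 = (-294881 + (√2*(2*I*√3))²) + 54 = (-294881 + (2*I*√6)²) + 54 = (-294881 - 24) + 54 = -294905 + 54 = -294851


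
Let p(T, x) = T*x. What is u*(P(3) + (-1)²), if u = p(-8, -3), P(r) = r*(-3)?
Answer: -192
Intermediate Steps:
P(r) = -3*r
u = 24 (u = -8*(-3) = 24)
u*(P(3) + (-1)²) = 24*(-3*3 + (-1)²) = 24*(-9 + 1) = 24*(-8) = -192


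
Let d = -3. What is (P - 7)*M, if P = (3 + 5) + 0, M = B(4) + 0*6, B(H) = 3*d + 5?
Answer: -4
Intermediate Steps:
B(H) = -4 (B(H) = 3*(-3) + 5 = -9 + 5 = -4)
M = -4 (M = -4 + 0*6 = -4 + 0 = -4)
P = 8 (P = 8 + 0 = 8)
(P - 7)*M = (8 - 7)*(-4) = 1*(-4) = -4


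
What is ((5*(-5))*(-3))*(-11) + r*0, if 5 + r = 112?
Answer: -825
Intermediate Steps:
r = 107 (r = -5 + 112 = 107)
((5*(-5))*(-3))*(-11) + r*0 = ((5*(-5))*(-3))*(-11) + 107*0 = -25*(-3)*(-11) + 0 = 75*(-11) + 0 = -825 + 0 = -825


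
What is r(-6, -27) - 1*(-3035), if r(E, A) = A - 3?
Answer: 3005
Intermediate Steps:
r(E, A) = -3 + A
r(-6, -27) - 1*(-3035) = (-3 - 27) - 1*(-3035) = -30 + 3035 = 3005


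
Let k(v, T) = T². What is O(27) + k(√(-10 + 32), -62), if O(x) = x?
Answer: 3871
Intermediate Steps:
O(27) + k(√(-10 + 32), -62) = 27 + (-62)² = 27 + 3844 = 3871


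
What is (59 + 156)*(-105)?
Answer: -22575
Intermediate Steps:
(59 + 156)*(-105) = 215*(-105) = -22575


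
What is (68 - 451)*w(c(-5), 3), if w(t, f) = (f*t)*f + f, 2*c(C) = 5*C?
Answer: 83877/2 ≈ 41939.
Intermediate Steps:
c(C) = 5*C/2 (c(C) = (5*C)/2 = 5*C/2)
w(t, f) = f + t*f² (w(t, f) = t*f² + f = f + t*f²)
(68 - 451)*w(c(-5), 3) = (68 - 451)*(3*(1 + 3*((5/2)*(-5)))) = -1149*(1 + 3*(-25/2)) = -1149*(1 - 75/2) = -1149*(-73)/2 = -383*(-219/2) = 83877/2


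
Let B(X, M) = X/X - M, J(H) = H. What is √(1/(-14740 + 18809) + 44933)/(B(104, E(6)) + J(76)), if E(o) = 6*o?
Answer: √743944946082/166829 ≈ 5.1701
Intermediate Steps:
B(X, M) = 1 - M
√(1/(-14740 + 18809) + 44933)/(B(104, E(6)) + J(76)) = √(1/(-14740 + 18809) + 44933)/((1 - 6*6) + 76) = √(1/4069 + 44933)/((1 - 1*36) + 76) = √(1/4069 + 44933)/((1 - 36) + 76) = √(182832378/4069)/(-35 + 76) = (√743944946082/4069)/41 = (√743944946082/4069)*(1/41) = √743944946082/166829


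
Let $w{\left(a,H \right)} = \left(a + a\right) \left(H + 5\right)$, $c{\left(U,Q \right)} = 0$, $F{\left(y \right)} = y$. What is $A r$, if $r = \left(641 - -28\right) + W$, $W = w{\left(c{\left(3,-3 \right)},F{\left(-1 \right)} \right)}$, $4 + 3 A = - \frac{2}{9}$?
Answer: $- \frac{8474}{9} \approx -941.56$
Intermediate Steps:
$A = - \frac{38}{27}$ ($A = - \frac{4}{3} + \frac{\left(-2\right) \frac{1}{9}}{3} = - \frac{4}{3} + \frac{1}{3} \left(- \frac{2}{9}\right) = - \frac{4}{3} - \frac{2}{27} = - \frac{38}{27} \approx -1.4074$)
$w{\left(a,H \right)} = 2 a \left(5 + H\right)$
$W = 0$ ($W = 2 \cdot 0 \left(5 - 1\right) = 2 \cdot 0 \cdot 4 = 0$)
$r = 669$ ($r = \left(641 - -28\right) + 0 = \left(641 + 28\right) + 0 = 669 + 0 = 669$)
$A r = \left(- \frac{38}{27}\right) 669 = - \frac{8474}{9}$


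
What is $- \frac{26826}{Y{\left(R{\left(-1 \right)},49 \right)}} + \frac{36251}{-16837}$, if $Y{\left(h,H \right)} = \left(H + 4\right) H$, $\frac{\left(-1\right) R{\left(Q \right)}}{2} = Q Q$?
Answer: $- \frac{545813209}{43725689} \approx -12.483$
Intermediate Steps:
$R{\left(Q \right)} = - 2 Q^{2}$ ($R{\left(Q \right)} = - 2 Q Q = - 2 Q^{2}$)
$Y{\left(h,H \right)} = H \left(4 + H\right)$ ($Y{\left(h,H \right)} = \left(4 + H\right) H = H \left(4 + H\right)$)
$- \frac{26826}{Y{\left(R{\left(-1 \right)},49 \right)}} + \frac{36251}{-16837} = - \frac{26826}{49 \left(4 + 49\right)} + \frac{36251}{-16837} = - \frac{26826}{49 \cdot 53} + 36251 \left(- \frac{1}{16837}\right) = - \frac{26826}{2597} - \frac{36251}{16837} = - \frac{545813209}{43725689}$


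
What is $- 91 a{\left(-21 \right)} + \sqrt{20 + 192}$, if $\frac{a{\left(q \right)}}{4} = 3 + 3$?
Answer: $-2184 + 2 \sqrt{53} \approx -2169.4$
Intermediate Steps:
$a{\left(q \right)} = 24$ ($a{\left(q \right)} = 4 \left(3 + 3\right) = 4 \cdot 6 = 24$)
$- 91 a{\left(-21 \right)} + \sqrt{20 + 192} = \left(-91\right) 24 + \sqrt{20 + 192} = -2184 + \sqrt{212} = -2184 + 2 \sqrt{53}$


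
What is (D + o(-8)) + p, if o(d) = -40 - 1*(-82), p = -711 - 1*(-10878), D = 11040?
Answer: 21249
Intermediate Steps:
p = 10167 (p = -711 + 10878 = 10167)
o(d) = 42 (o(d) = -40 + 82 = 42)
(D + o(-8)) + p = (11040 + 42) + 10167 = 11082 + 10167 = 21249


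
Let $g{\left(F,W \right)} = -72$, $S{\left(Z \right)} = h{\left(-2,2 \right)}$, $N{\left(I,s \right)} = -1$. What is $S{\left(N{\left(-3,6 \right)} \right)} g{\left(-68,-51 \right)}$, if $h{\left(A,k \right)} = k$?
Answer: $-144$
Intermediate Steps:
$S{\left(Z \right)} = 2$
$S{\left(N{\left(-3,6 \right)} \right)} g{\left(-68,-51 \right)} = 2 \left(-72\right) = -144$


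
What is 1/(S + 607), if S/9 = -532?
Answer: -1/4181 ≈ -0.00023918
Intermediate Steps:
S = -4788 (S = 9*(-532) = -4788)
1/(S + 607) = 1/(-4788 + 607) = 1/(-4181) = -1/4181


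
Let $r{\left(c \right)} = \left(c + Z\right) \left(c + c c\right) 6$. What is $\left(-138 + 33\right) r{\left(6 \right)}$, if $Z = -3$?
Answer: $-79380$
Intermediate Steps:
$r{\left(c \right)} = 6 \left(-3 + c\right) \left(c + c^{2}\right)$ ($r{\left(c \right)} = \left(c - 3\right) \left(c + c c\right) 6 = \left(-3 + c\right) \left(c + c^{2}\right) 6 = 6 \left(-3 + c\right) \left(c + c^{2}\right)$)
$\left(-138 + 33\right) r{\left(6 \right)} = \left(-138 + 33\right) 6 \cdot 6 \left(-3 + 6^{2} - 12\right) = - 105 \cdot 6 \cdot 6 \left(-3 + 36 - 12\right) = - 105 \cdot 6 \cdot 6 \cdot 21 = \left(-105\right) 756 = -79380$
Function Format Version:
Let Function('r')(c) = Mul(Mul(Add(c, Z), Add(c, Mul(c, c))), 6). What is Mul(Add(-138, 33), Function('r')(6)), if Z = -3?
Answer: -79380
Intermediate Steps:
Function('r')(c) = Mul(6, Add(-3, c), Add(c, Pow(c, 2))) (Function('r')(c) = Mul(Mul(Add(c, -3), Add(c, Mul(c, c))), 6) = Mul(Mul(Add(-3, c), Add(c, Pow(c, 2))), 6) = Mul(6, Add(-3, c), Add(c, Pow(c, 2))))
Mul(Add(-138, 33), Function('r')(6)) = Mul(Add(-138, 33), Mul(6, 6, Add(-3, Pow(6, 2), Mul(-2, 6)))) = Mul(-105, Mul(6, 6, Add(-3, 36, -12))) = Mul(-105, Mul(6, 6, 21)) = Mul(-105, 756) = -79380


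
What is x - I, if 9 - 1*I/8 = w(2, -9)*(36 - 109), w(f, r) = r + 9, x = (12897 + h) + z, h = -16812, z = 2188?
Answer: -1799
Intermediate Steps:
x = -1727 (x = (12897 - 16812) + 2188 = -3915 + 2188 = -1727)
w(f, r) = 9 + r
I = 72 (I = 72 - 8*(9 - 9)*(36 - 109) = 72 - 0*(-73) = 72 - 8*0 = 72 + 0 = 72)
x - I = -1727 - 1*72 = -1727 - 72 = -1799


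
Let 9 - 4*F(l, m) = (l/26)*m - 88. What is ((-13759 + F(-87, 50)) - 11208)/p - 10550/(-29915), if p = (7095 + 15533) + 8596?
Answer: -45012274/101190479 ≈ -0.44483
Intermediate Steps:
F(l, m) = 97/4 - l*m/104 (F(l, m) = 9/4 - ((l/26)*m - 88)/4 = 9/4 - (l*m/26 - 88)/4 = 9/4 - (-88 + l*m/26)/4 = 9/4 + (22 - l*m/104) = 97/4 - l*m/104)
p = 31224 (p = 22628 + 8596 = 31224)
((-13759 + F(-87, 50)) - 11208)/p - 10550/(-29915) = ((-13759 + (97/4 - 1/104*(-87)*50)) - 11208)/31224 - 10550/(-29915) = ((-13759 + (97/4 + 2175/52)) - 11208)*(1/31224) - 10550*(-1/29915) = ((-13759 + 859/13) - 11208)*(1/31224) + 2110/5983 = (-178008/13 - 11208)*(1/31224) + 2110/5983 = -323712/13*1/31224 + 2110/5983 = -13488/16913 + 2110/5983 = -45012274/101190479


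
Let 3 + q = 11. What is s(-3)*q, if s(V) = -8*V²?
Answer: -576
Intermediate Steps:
q = 8 (q = -3 + 11 = 8)
s(-3)*q = -8*(-3)²*8 = -8*9*8 = -72*8 = -576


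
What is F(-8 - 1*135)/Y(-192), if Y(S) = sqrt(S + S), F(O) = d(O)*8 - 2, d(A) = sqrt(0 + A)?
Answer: sqrt(858)/6 + I*sqrt(6)/24 ≈ 4.8819 + 0.10206*I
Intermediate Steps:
d(A) = sqrt(A)
F(O) = -2 + 8*sqrt(O) (F(O) = sqrt(O)*8 - 2 = 8*sqrt(O) - 2 = -2 + 8*sqrt(O))
Y(S) = sqrt(2)*sqrt(S) (Y(S) = sqrt(2*S) = sqrt(2)*sqrt(S))
F(-8 - 1*135)/Y(-192) = (-2 + 8*sqrt(-8 - 1*135))/((sqrt(2)*sqrt(-192))) = (-2 + 8*sqrt(-8 - 135))/((sqrt(2)*(8*I*sqrt(3)))) = (-2 + 8*sqrt(-143))/((8*I*sqrt(6))) = (-2 + 8*(I*sqrt(143)))*(-I*sqrt(6)/48) = (-2 + 8*I*sqrt(143))*(-I*sqrt(6)/48) = -I*sqrt(6)*(-2 + 8*I*sqrt(143))/48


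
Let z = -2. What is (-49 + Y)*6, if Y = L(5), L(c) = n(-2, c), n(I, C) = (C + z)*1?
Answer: -276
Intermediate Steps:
n(I, C) = -2 + C (n(I, C) = (C - 2)*1 = (-2 + C)*1 = -2 + C)
L(c) = -2 + c
Y = 3 (Y = -2 + 5 = 3)
(-49 + Y)*6 = (-49 + 3)*6 = -46*6 = -276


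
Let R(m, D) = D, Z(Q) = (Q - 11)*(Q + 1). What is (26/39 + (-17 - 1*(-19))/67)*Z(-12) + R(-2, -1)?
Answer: 35219/201 ≈ 175.22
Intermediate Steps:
Z(Q) = (1 + Q)*(-11 + Q) (Z(Q) = (-11 + Q)*(1 + Q) = (1 + Q)*(-11 + Q))
(26/39 + (-17 - 1*(-19))/67)*Z(-12) + R(-2, -1) = (26/39 + (-17 - 1*(-19))/67)*(-11 + (-12)**2 - 10*(-12)) - 1 = (26*(1/39) + (-17 + 19)*(1/67))*(-11 + 144 + 120) - 1 = (2/3 + 2*(1/67))*253 - 1 = (2/3 + 2/67)*253 - 1 = (140/201)*253 - 1 = 35420/201 - 1 = 35219/201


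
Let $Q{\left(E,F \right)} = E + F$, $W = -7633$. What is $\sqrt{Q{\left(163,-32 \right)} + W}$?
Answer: $11 i \sqrt{62} \approx 86.614 i$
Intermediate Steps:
$\sqrt{Q{\left(163,-32 \right)} + W} = \sqrt{\left(163 - 32\right) - 7633} = \sqrt{131 - 7633} = \sqrt{-7502} = 11 i \sqrt{62}$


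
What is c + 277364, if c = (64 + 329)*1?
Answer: 277757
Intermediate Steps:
c = 393 (c = 393*1 = 393)
c + 277364 = 393 + 277364 = 277757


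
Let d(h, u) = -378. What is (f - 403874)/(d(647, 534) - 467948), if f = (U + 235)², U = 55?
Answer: 159887/234163 ≈ 0.68280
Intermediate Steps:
f = 84100 (f = (55 + 235)² = 290² = 84100)
(f - 403874)/(d(647, 534) - 467948) = (84100 - 403874)/(-378 - 467948) = -319774/(-468326) = -319774*(-1/468326) = 159887/234163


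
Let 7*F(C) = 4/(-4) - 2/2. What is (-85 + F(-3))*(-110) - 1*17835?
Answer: -59175/7 ≈ -8453.6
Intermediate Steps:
F(C) = -2/7 (F(C) = (4/(-4) - 2/2)/7 = (4*(-¼) - 2*½)/7 = (-1 - 1)/7 = (⅐)*(-2) = -2/7)
(-85 + F(-3))*(-110) - 1*17835 = (-85 - 2/7)*(-110) - 1*17835 = -597/7*(-110) - 17835 = 65670/7 - 17835 = -59175/7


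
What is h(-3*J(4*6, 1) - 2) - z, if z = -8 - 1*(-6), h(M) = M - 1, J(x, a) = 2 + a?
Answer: -10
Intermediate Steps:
h(M) = -1 + M
z = -2 (z = -8 + 6 = -2)
h(-3*J(4*6, 1) - 2) - z = (-1 + (-3*(2 + 1) - 2)) - 1*(-2) = (-1 + (-3*3 - 2)) + 2 = (-1 + (-9 - 2)) + 2 = (-1 - 11) + 2 = -12 + 2 = -10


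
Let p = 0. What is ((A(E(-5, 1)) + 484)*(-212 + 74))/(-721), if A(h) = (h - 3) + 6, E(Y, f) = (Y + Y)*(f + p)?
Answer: 65826/721 ≈ 91.298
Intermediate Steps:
E(Y, f) = 2*Y*f (E(Y, f) = (Y + Y)*(f + 0) = (2*Y)*f = 2*Y*f)
A(h) = 3 + h (A(h) = (-3 + h) + 6 = 3 + h)
((A(E(-5, 1)) + 484)*(-212 + 74))/(-721) = (((3 + 2*(-5)*1) + 484)*(-212 + 74))/(-721) = (((3 - 10) + 484)*(-138))*(-1/721) = ((-7 + 484)*(-138))*(-1/721) = (477*(-138))*(-1/721) = -65826*(-1/721) = 65826/721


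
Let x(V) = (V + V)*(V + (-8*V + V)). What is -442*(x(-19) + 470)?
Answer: 1707004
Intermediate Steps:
x(V) = -12*V² (x(V) = (2*V)*(V - 7*V) = (2*V)*(-6*V) = -12*V²)
-442*(x(-19) + 470) = -442*(-12*(-19)² + 470) = -442*(-12*361 + 470) = -442*(-4332 + 470) = -442*(-3862) = 1707004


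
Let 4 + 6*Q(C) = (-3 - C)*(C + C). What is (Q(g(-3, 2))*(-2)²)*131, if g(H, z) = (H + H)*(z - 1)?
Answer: -10480/3 ≈ -3493.3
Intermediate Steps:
g(H, z) = 2*H*(-1 + z) (g(H, z) = (2*H)*(-1 + z) = 2*H*(-1 + z))
Q(C) = -⅔ + C*(-3 - C)/3 (Q(C) = -⅔ + ((-3 - C)*(C + C))/6 = -⅔ + ((-3 - C)*(2*C))/6 = -⅔ + (2*C*(-3 - C))/6 = -⅔ + C*(-3 - C)/3)
(Q(g(-3, 2))*(-2)²)*131 = ((-⅔ - 2*(-3)*(-1 + 2) - 36*(-1 + 2)²/3)*(-2)²)*131 = ((-⅔ - 2*(-3) - (2*(-3)*1)²/3)*4)*131 = ((-⅔ - 1*(-6) - ⅓*(-6)²)*4)*131 = ((-⅔ + 6 - ⅓*36)*4)*131 = ((-⅔ + 6 - 12)*4)*131 = -20/3*4*131 = -80/3*131 = -10480/3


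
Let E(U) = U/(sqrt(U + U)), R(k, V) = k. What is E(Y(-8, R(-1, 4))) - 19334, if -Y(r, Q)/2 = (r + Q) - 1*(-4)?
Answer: -19334 + sqrt(5) ≈ -19332.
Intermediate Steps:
Y(r, Q) = -8 - 2*Q - 2*r (Y(r, Q) = -2*((r + Q) - 1*(-4)) = -2*((Q + r) + 4) = -2*(4 + Q + r) = -8 - 2*Q - 2*r)
E(U) = sqrt(2)*sqrt(U)/2 (E(U) = U/(sqrt(2*U)) = U/((sqrt(2)*sqrt(U))) = U*(sqrt(2)/(2*sqrt(U))) = sqrt(2)*sqrt(U)/2)
E(Y(-8, R(-1, 4))) - 19334 = sqrt(2)*sqrt(-8 - 2*(-1) - 2*(-8))/2 - 19334 = sqrt(2)*sqrt(-8 + 2 + 16)/2 - 19334 = sqrt(2)*sqrt(10)/2 - 19334 = sqrt(5) - 19334 = -19334 + sqrt(5)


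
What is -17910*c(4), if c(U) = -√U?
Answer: 35820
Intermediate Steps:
-17910*c(4) = -(-17910)*√4 = -(-17910)*2 = -17910*(-2) = 35820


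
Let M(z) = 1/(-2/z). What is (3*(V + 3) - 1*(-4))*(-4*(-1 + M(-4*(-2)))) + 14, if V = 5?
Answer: 574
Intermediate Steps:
M(z) = -z/2
(3*(V + 3) - 1*(-4))*(-4*(-1 + M(-4*(-2)))) + 14 = (3*(5 + 3) - 1*(-4))*(-4*(-1 - (-2)*(-2))) + 14 = (3*8 + 4)*(-4*(-1 - ½*8)) + 14 = (24 + 4)*(-4*(-1 - 4)) + 14 = 28*(-4*(-5)) + 14 = 28*20 + 14 = 560 + 14 = 574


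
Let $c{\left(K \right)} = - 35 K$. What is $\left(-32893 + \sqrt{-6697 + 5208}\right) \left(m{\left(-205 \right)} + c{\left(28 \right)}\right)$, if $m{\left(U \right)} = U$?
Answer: $38978205 - 1185 i \sqrt{1489} \approx 3.8978 \cdot 10^{7} - 45726.0 i$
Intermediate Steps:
$\left(-32893 + \sqrt{-6697 + 5208}\right) \left(m{\left(-205 \right)} + c{\left(28 \right)}\right) = \left(-32893 + \sqrt{-6697 + 5208}\right) \left(-205 - 980\right) = \left(-32893 + \sqrt{-1489}\right) \left(-205 - 980\right) = \left(-32893 + i \sqrt{1489}\right) \left(-1185\right) = 38978205 - 1185 i \sqrt{1489}$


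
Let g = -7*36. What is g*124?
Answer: -31248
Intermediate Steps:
g = -252
g*124 = -252*124 = -31248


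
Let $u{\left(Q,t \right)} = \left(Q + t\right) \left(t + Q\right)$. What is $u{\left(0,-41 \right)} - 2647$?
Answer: $-966$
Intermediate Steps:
$u{\left(Q,t \right)} = \left(Q + t\right)^{2}$ ($u{\left(Q,t \right)} = \left(Q + t\right) \left(Q + t\right) = \left(Q + t\right)^{2}$)
$u{\left(0,-41 \right)} - 2647 = \left(0 - 41\right)^{2} - 2647 = \left(-41\right)^{2} - 2647 = 1681 - 2647 = -966$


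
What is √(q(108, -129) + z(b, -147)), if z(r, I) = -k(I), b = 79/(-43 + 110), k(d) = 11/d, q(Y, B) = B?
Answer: 2*I*√14214/21 ≈ 11.355*I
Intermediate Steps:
b = 79/67 ≈ 1.1791
z(r, I) = -11/I
√(q(108, -129) + z(b, -147)) = √(-129 - 11/(-147)) = √(-129 - 11*(-1/147)) = √(-129 + 11/147) = √(-18952/147) = 2*I*√14214/21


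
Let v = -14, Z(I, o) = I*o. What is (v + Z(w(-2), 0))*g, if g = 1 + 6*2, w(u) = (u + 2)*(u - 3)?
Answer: -182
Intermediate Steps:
w(u) = (-3 + u)*(2 + u) (w(u) = (2 + u)*(-3 + u) = (-3 + u)*(2 + u))
g = 13 (g = 1 + 12 = 13)
(v + Z(w(-2), 0))*g = (-14 + (-6 + (-2)² - 1*(-2))*0)*13 = (-14 + (-6 + 4 + 2)*0)*13 = (-14 + 0*0)*13 = (-14 + 0)*13 = -14*13 = -182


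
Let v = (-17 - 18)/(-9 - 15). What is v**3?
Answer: 42875/13824 ≈ 3.1015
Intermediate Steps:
v = 35/24 (v = -35/(-24) = -35*(-1/24) = 35/24 ≈ 1.4583)
v**3 = (35/24)**3 = 42875/13824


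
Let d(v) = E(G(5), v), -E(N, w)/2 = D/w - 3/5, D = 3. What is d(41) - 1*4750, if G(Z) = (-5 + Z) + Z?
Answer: -973534/205 ≈ -4748.9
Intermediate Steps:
G(Z) = -5 + 2*Z
E(N, w) = 6/5 - 6/w (E(N, w) = -2*(3/w - 3/5) = -2*(3/w - 3*⅕) = -2*(3/w - ⅗) = -2*(-⅗ + 3/w) = 6/5 - 6/w)
d(v) = 6/5 - 6/v
d(41) - 1*4750 = (6/5 - 6/41) - 1*4750 = (6/5 - 6*1/41) - 4750 = (6/5 - 6/41) - 4750 = 216/205 - 4750 = -973534/205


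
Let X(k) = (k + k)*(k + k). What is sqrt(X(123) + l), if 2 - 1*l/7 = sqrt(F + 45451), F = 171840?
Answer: sqrt(60530 - 7*sqrt(217291)) ≈ 239.31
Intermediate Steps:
X(k) = 4*k**2 (X(k) = (2*k)*(2*k) = 4*k**2)
l = 14 - 7*sqrt(217291) (l = 14 - 7*sqrt(171840 + 45451) = 14 - 7*sqrt(217291) ≈ -3249.0)
sqrt(X(123) + l) = sqrt(4*123**2 + (14 - 7*sqrt(217291))) = sqrt(4*15129 + (14 - 7*sqrt(217291))) = sqrt(60516 + (14 - 7*sqrt(217291))) = sqrt(60530 - 7*sqrt(217291))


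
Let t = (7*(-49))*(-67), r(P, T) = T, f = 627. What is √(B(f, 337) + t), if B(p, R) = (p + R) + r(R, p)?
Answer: 2*√6143 ≈ 156.75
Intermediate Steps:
B(p, R) = R + 2*p (B(p, R) = (p + R) + p = (R + p) + p = R + 2*p)
t = 22981 (t = -343*(-67) = 22981)
√(B(f, 337) + t) = √((337 + 2*627) + 22981) = √((337 + 1254) + 22981) = √(1591 + 22981) = √24572 = 2*√6143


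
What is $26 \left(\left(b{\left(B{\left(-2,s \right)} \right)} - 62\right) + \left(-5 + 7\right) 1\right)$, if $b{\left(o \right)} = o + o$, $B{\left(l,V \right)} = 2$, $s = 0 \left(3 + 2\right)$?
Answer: $-1456$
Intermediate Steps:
$s = 0$ ($s = 0 \cdot 5 = 0$)
$b{\left(o \right)} = 2 o$
$26 \left(\left(b{\left(B{\left(-2,s \right)} \right)} - 62\right) + \left(-5 + 7\right) 1\right) = 26 \left(\left(2 \cdot 2 - 62\right) + \left(-5 + 7\right) 1\right) = 26 \left(\left(4 - 62\right) + 2 \cdot 1\right) = 26 \left(-58 + 2\right) = 26 \left(-56\right) = -1456$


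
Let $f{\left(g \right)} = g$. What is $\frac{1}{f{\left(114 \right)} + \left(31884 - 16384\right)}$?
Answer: $\frac{1}{15614} \approx 6.4045 \cdot 10^{-5}$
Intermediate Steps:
$\frac{1}{f{\left(114 \right)} + \left(31884 - 16384\right)} = \frac{1}{114 + \left(31884 - 16384\right)} = \frac{1}{114 + 15500} = \frac{1}{15614}$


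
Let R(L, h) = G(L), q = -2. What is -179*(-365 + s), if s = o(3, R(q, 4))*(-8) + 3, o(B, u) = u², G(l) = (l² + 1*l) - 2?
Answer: 64798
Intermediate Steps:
G(l) = -2 + l + l² (G(l) = (l² + l) - 2 = (l + l²) - 2 = -2 + l + l²)
R(L, h) = -2 + L + L²
s = 3 (s = (-2 - 2 + (-2)²)²*(-8) + 3 = (-2 - 2 + 4)²*(-8) + 3 = 0²*(-8) + 3 = 0*(-8) + 3 = 0 + 3 = 3)
-179*(-365 + s) = -179*(-365 + 3) = -179*(-362) = 64798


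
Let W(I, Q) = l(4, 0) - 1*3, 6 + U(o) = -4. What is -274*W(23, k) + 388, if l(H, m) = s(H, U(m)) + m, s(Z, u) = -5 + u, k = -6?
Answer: 5320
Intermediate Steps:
U(o) = -10 (U(o) = -6 - 4 = -10)
l(H, m) = -15 + m (l(H, m) = (-5 - 10) + m = -15 + m)
W(I, Q) = -18 (W(I, Q) = (-15 + 0) - 1*3 = -15 - 3 = -18)
-274*W(23, k) + 388 = -274*(-18) + 388 = 4932 + 388 = 5320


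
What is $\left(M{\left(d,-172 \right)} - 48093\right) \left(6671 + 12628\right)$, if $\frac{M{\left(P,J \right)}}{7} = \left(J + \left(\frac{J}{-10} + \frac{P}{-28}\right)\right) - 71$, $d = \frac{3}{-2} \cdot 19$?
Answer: $- \frac{38340532041}{40} \approx -9.5851 \cdot 10^{8}$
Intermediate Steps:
$d = - \frac{57}{2}$ ($d = 3 \left(- \frac{1}{2}\right) 19 = \left(- \frac{3}{2}\right) 19 = - \frac{57}{2} \approx -28.5$)
$M{\left(P,J \right)} = -497 - \frac{P}{4} + \frac{63 J}{10}$ ($M{\left(P,J \right)} = 7 \left(\left(J + \left(\frac{J}{-10} + \frac{P}{-28}\right)\right) - 71\right) = 7 \left(\left(J + \left(J \left(- \frac{1}{10}\right) + P \left(- \frac{1}{28}\right)\right)\right) - 71\right) = 7 \left(\left(J - \left(\frac{J}{10} + \frac{P}{28}\right)\right) - 71\right) = 7 \left(\left(- \frac{P}{28} + \frac{9 J}{10}\right) - 71\right) = 7 \left(-71 - \frac{P}{28} + \frac{9 J}{10}\right) = -497 - \frac{P}{4} + \frac{63 J}{10}$)
$\left(M{\left(d,-172 \right)} - 48093\right) \left(6671 + 12628\right) = \left(\left(-497 - - \frac{57}{8} + \frac{63}{10} \left(-172\right)\right) - 48093\right) \left(6671 + 12628\right) = \left(\left(-497 + \frac{57}{8} - \frac{5418}{5}\right) - 48093\right) 19299 = \left(- \frac{62939}{40} - 48093\right) 19299 = \left(- \frac{1986659}{40}\right) 19299 = - \frac{38340532041}{40}$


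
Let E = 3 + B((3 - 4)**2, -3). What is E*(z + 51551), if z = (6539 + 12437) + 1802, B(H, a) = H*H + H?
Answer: 361645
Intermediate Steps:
B(H, a) = H + H**2 (B(H, a) = H**2 + H = H + H**2)
z = 20778 (z = 18976 + 1802 = 20778)
E = 5 (E = 3 + (3 - 4)**2*(1 + (3 - 4)**2) = 3 + (-1)**2*(1 + (-1)**2) = 3 + 1*(1 + 1) = 3 + 1*2 = 3 + 2 = 5)
E*(z + 51551) = 5*(20778 + 51551) = 5*72329 = 361645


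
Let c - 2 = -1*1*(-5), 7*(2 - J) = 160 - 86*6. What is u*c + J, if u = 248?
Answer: 12522/7 ≈ 1788.9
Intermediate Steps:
J = 370/7 (J = 2 - (160 - 86*6)/7 = 2 - (160 - 1*516)/7 = 2 - (160 - 516)/7 = 2 - ⅐*(-356) = 2 + 356/7 = 370/7 ≈ 52.857)
c = 7 (c = 2 - 1*1*(-5) = 2 - 1*(-5) = 2 + 5 = 7)
u*c + J = 248*7 + 370/7 = 1736 + 370/7 = 12522/7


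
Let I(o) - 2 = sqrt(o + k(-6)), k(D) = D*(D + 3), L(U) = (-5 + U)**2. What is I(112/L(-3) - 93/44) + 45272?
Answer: 45274 + sqrt(2134)/11 ≈ 45278.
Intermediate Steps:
k(D) = D*(3 + D)
I(o) = 2 + sqrt(18 + o) (I(o) = 2 + sqrt(o - 6*(3 - 6)) = 2 + sqrt(o - 6*(-3)) = 2 + sqrt(o + 18) = 2 + sqrt(18 + o))
I(112/L(-3) - 93/44) + 45272 = (2 + sqrt(18 + (112/((-5 - 3)**2) - 93/44))) + 45272 = (2 + sqrt(18 + (112/((-8)**2) - 93*1/44))) + 45272 = (2 + sqrt(18 + (112/64 - 93/44))) + 45272 = (2 + sqrt(18 + (112*(1/64) - 93/44))) + 45272 = (2 + sqrt(18 + (7/4 - 93/44))) + 45272 = (2 + sqrt(18 - 4/11)) + 45272 = (2 + sqrt(194/11)) + 45272 = (2 + sqrt(2134)/11) + 45272 = 45274 + sqrt(2134)/11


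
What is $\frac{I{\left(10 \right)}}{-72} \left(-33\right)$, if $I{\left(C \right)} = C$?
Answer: $\frac{55}{12} \approx 4.5833$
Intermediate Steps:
$\frac{I{\left(10 \right)}}{-72} \left(-33\right) = \frac{10}{-72} \left(-33\right) = 10 \left(- \frac{1}{72}\right) \left(-33\right) = \left(- \frac{5}{36}\right) \left(-33\right) = \frac{55}{12}$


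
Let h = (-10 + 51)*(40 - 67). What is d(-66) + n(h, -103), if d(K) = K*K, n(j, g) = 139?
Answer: 4495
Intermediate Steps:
h = -1107 (h = 41*(-27) = -1107)
d(K) = K²
d(-66) + n(h, -103) = (-66)² + 139 = 4356 + 139 = 4495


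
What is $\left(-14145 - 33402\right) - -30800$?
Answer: $-16747$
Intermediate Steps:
$\left(-14145 - 33402\right) - -30800 = -47547 + 30800 = -16747$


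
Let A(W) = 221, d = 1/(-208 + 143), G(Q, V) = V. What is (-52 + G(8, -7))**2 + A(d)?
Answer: 3702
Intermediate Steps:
d = -1/65 (d = 1/(-65) = -1/65 ≈ -0.015385)
(-52 + G(8, -7))**2 + A(d) = (-52 - 7)**2 + 221 = (-59)**2 + 221 = 3481 + 221 = 3702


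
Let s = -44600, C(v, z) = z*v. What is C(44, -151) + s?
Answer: -51244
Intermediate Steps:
C(v, z) = v*z
C(44, -151) + s = 44*(-151) - 44600 = -6644 - 44600 = -51244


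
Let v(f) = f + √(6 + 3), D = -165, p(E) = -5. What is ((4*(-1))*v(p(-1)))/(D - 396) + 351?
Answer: 196903/561 ≈ 350.99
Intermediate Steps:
v(f) = 3 + f (v(f) = f + √9 = f + 3 = 3 + f)
((4*(-1))*v(p(-1)))/(D - 396) + 351 = ((4*(-1))*(3 - 5))/(-165 - 396) + 351 = (-4*(-2))/(-561) + 351 = -1/561*8 + 351 = -8/561 + 351 = 196903/561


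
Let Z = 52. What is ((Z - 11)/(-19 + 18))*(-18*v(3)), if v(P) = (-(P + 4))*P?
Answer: -15498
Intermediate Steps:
v(P) = P*(-4 - P) (v(P) = (-(4 + P))*P = (-4 - P)*P = P*(-4 - P))
((Z - 11)/(-19 + 18))*(-18*v(3)) = ((52 - 11)/(-19 + 18))*(-(-18)*3*(4 + 3)) = (41/(-1))*(-(-18)*3*7) = (41*(-1))*(-18*(-21)) = -41*378 = -15498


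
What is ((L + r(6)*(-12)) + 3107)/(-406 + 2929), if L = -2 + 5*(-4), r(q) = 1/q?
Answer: 3083/2523 ≈ 1.2220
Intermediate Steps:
L = -22 (L = -2 - 20 = -22)
((L + r(6)*(-12)) + 3107)/(-406 + 2929) = ((-22 - 12/6) + 3107)/(-406 + 2929) = ((-22 + (⅙)*(-12)) + 3107)/2523 = ((-22 - 2) + 3107)*(1/2523) = (-24 + 3107)*(1/2523) = 3083*(1/2523) = 3083/2523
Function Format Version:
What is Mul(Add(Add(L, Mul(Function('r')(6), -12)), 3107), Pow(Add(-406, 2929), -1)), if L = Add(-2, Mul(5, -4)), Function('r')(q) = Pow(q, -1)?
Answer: Rational(3083, 2523) ≈ 1.2220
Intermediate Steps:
L = -22 (L = Add(-2, -20) = -22)
Mul(Add(Add(L, Mul(Function('r')(6), -12)), 3107), Pow(Add(-406, 2929), -1)) = Mul(Add(Add(-22, Mul(Pow(6, -1), -12)), 3107), Pow(Add(-406, 2929), -1)) = Mul(Add(Add(-22, Mul(Rational(1, 6), -12)), 3107), Pow(2523, -1)) = Mul(Add(Add(-22, -2), 3107), Rational(1, 2523)) = Mul(Add(-24, 3107), Rational(1, 2523)) = Mul(3083, Rational(1, 2523)) = Rational(3083, 2523)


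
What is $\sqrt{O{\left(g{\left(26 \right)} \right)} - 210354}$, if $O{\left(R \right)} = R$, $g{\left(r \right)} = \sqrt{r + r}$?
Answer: $\sqrt{-210354 + 2 \sqrt{13}} \approx 458.64 i$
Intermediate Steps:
$g{\left(r \right)} = \sqrt{2} \sqrt{r}$ ($g{\left(r \right)} = \sqrt{2 r} = \sqrt{2} \sqrt{r}$)
$\sqrt{O{\left(g{\left(26 \right)} \right)} - 210354} = \sqrt{\sqrt{2} \sqrt{26} - 210354} = \sqrt{2 \sqrt{13} - 210354} = \sqrt{-210354 + 2 \sqrt{13}}$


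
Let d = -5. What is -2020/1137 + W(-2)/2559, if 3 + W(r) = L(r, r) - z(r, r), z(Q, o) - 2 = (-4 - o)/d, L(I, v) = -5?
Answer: -2878336/1616435 ≈ -1.7807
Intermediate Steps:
z(Q, o) = 14/5 + o/5 (z(Q, o) = 2 + (-4 - o)/(-5) = 2 + (-4 - o)*(-⅕) = 2 + (⅘ + o/5) = 14/5 + o/5)
W(r) = -54/5 - r/5 (W(r) = -3 + (-5 - (14/5 + r/5)) = -3 + (-5 + (-14/5 - r/5)) = -3 + (-39/5 - r/5) = -54/5 - r/5)
-2020/1137 + W(-2)/2559 = -2020/1137 + (-54/5 - ⅕*(-2))/2559 = -2020*1/1137 + (-54/5 + ⅖)*(1/2559) = -2020/1137 - 52/5*1/2559 = -2020/1137 - 52/12795 = -2878336/1616435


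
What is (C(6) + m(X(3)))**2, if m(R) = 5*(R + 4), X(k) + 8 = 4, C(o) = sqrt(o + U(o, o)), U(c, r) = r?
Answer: 12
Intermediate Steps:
C(o) = sqrt(2)*sqrt(o) (C(o) = sqrt(o + o) = sqrt(2*o) = sqrt(2)*sqrt(o))
X(k) = -4 (X(k) = -8 + 4 = -4)
m(R) = 20 + 5*R (m(R) = 5*(4 + R) = 20 + 5*R)
(C(6) + m(X(3)))**2 = (sqrt(2)*sqrt(6) + (20 + 5*(-4)))**2 = (2*sqrt(3) + (20 - 20))**2 = (2*sqrt(3) + 0)**2 = (2*sqrt(3))**2 = 12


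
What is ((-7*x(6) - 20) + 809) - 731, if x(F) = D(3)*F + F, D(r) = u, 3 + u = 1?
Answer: 100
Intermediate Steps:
u = -2 (u = -3 + 1 = -2)
D(r) = -2
x(F) = -F (x(F) = -2*F + F = -F)
((-7*x(6) - 20) + 809) - 731 = ((-(-7)*6 - 20) + 809) - 731 = ((-7*(-6) - 20) + 809) - 731 = ((42 - 20) + 809) - 731 = (22 + 809) - 731 = 831 - 731 = 100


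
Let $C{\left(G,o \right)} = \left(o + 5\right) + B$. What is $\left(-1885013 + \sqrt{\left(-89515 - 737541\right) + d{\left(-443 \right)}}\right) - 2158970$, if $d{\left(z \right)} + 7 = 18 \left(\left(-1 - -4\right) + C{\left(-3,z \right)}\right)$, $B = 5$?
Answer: $-4043983 + i \sqrt{834803} \approx -4.044 \cdot 10^{6} + 913.68 i$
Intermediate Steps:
$C{\left(G,o \right)} = 10 + o$ ($C{\left(G,o \right)} = \left(o + 5\right) + 5 = \left(5 + o\right) + 5 = 10 + o$)
$d{\left(z \right)} = 227 + 18 z$ ($d{\left(z \right)} = -7 + 18 \left(\left(-1 - -4\right) + \left(10 + z\right)\right) = -7 + 18 \left(\left(-1 + 4\right) + \left(10 + z\right)\right) = -7 + 18 \left(3 + \left(10 + z\right)\right) = -7 + 18 \left(13 + z\right) = -7 + \left(234 + 18 z\right) = 227 + 18 z$)
$\left(-1885013 + \sqrt{\left(-89515 - 737541\right) + d{\left(-443 \right)}}\right) - 2158970 = \left(-1885013 + \sqrt{\left(-89515 - 737541\right) + \left(227 + 18 \left(-443\right)\right)}\right) - 2158970 = \left(-1885013 + \sqrt{\left(-89515 - 737541\right) + \left(227 - 7974\right)}\right) - 2158970 = \left(-1885013 + \sqrt{-827056 - 7747}\right) - 2158970 = \left(-1885013 + \sqrt{-834803}\right) - 2158970 = \left(-1885013 + i \sqrt{834803}\right) - 2158970 = -4043983 + i \sqrt{834803}$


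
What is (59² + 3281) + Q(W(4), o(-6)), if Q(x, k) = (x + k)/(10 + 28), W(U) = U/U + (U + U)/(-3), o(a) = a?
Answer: 770845/114 ≈ 6761.8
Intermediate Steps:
W(U) = 1 - 2*U/3 (W(U) = 1 + (2*U)*(-⅓) = 1 - 2*U/3)
Q(x, k) = k/38 + x/38 (Q(x, k) = (k + x)/38 = (k + x)*(1/38) = k/38 + x/38)
(59² + 3281) + Q(W(4), o(-6)) = (59² + 3281) + ((1/38)*(-6) + (1 - ⅔*4)/38) = (3481 + 3281) + (-3/19 + (1 - 8/3)/38) = 6762 + (-3/19 + (1/38)*(-5/3)) = 6762 + (-3/19 - 5/114) = 6762 - 23/114 = 770845/114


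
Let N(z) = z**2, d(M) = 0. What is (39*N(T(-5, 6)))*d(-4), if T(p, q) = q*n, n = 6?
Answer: 0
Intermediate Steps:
T(p, q) = 6*q (T(p, q) = q*6 = 6*q)
(39*N(T(-5, 6)))*d(-4) = (39*(6*6)**2)*0 = (39*36**2)*0 = (39*1296)*0 = 50544*0 = 0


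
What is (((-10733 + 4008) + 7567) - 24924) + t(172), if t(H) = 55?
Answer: -24027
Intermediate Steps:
(((-10733 + 4008) + 7567) - 24924) + t(172) = (((-10733 + 4008) + 7567) - 24924) + 55 = ((-6725 + 7567) - 24924) + 55 = (842 - 24924) + 55 = -24082 + 55 = -24027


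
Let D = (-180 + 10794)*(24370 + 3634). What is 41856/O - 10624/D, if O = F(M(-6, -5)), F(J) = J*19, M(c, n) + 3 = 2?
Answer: -1555130699024/705931833 ≈ -2202.9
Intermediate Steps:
M(c, n) = -1 (M(c, n) = -3 + 2 = -1)
F(J) = 19*J
O = -19 (O = 19*(-1) = -19)
D = 297234456 (D = 10614*28004 = 297234456)
41856/O - 10624/D = 41856/(-19) - 10624/297234456 = 41856*(-1/19) - 10624*1/297234456 = -41856/19 - 1328/37154307 = -1555130699024/705931833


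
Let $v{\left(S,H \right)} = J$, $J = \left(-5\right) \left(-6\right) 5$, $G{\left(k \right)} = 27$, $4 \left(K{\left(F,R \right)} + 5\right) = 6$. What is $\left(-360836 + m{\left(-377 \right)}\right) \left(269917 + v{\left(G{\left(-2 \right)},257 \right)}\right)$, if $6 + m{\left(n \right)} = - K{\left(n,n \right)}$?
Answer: $- \frac{194901142359}{2} \approx -9.7451 \cdot 10^{10}$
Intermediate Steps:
$K{\left(F,R \right)} = - \frac{7}{2}$ ($K{\left(F,R \right)} = -5 + \frac{1}{4} \cdot 6 = -5 + \frac{3}{2} = - \frac{7}{2}$)
$J = 150$ ($J = 30 \cdot 5 = 150$)
$m{\left(n \right)} = - \frac{5}{2}$ ($m{\left(n \right)} = -6 - - \frac{7}{2} = -6 + \frac{7}{2} = - \frac{5}{2}$)
$v{\left(S,H \right)} = 150$
$\left(-360836 + m{\left(-377 \right)}\right) \left(269917 + v{\left(G{\left(-2 \right)},257 \right)}\right) = \left(-360836 - \frac{5}{2}\right) \left(269917 + 150\right) = \left(- \frac{721677}{2}\right) 270067 = - \frac{194901142359}{2}$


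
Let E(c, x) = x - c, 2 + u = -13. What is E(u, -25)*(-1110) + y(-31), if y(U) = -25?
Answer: 11075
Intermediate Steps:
u = -15 (u = -2 - 13 = -15)
E(u, -25)*(-1110) + y(-31) = (-25 - 1*(-15))*(-1110) - 25 = (-25 + 15)*(-1110) - 25 = -10*(-1110) - 25 = 11100 - 25 = 11075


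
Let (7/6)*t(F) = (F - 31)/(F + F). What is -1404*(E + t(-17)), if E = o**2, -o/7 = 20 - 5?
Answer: -1842215076/119 ≈ -1.5481e+7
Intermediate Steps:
o = -105 (o = -7*(20 - 5) = -7*15 = -105)
t(F) = 3*(-31 + F)/(7*F) (t(F) = 6*((F - 31)/(F + F))/7 = 6*((-31 + F)/((2*F)))/7 = 6*((-31 + F)*(1/(2*F)))/7 = 6*((-31 + F)/(2*F))/7 = 3*(-31 + F)/(7*F))
E = 11025 (E = (-105)**2 = 11025)
-1404*(E + t(-17)) = -1404*(11025 + (3/7)*(-31 - 17)/(-17)) = -1404*(11025 + (3/7)*(-1/17)*(-48)) = -1404*(11025 + 144/119) = -1404*1312119/119 = -1842215076/119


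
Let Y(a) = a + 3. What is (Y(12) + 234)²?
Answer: 62001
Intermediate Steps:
Y(a) = 3 + a
(Y(12) + 234)² = ((3 + 12) + 234)² = (15 + 234)² = 249² = 62001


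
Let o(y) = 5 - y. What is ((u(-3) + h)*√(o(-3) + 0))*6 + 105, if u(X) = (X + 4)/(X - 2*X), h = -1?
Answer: 105 - 8*√2 ≈ 93.686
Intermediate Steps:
u(X) = -(4 + X)/X (u(X) = (4 + X)/((-X)) = (4 + X)*(-1/X) = -(4 + X)/X)
((u(-3) + h)*√(o(-3) + 0))*6 + 105 = (((-4 - 1*(-3))/(-3) - 1)*√((5 - 1*(-3)) + 0))*6 + 105 = ((-(-4 + 3)/3 - 1)*√((5 + 3) + 0))*6 + 105 = ((-⅓*(-1) - 1)*√(8 + 0))*6 + 105 = ((⅓ - 1)*√8)*6 + 105 = -4*√2/3*6 + 105 = -8*√2 + 105 = 105 - 8*√2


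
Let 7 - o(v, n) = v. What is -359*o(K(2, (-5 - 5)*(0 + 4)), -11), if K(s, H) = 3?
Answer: -1436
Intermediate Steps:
o(v, n) = 7 - v
-359*o(K(2, (-5 - 5)*(0 + 4)), -11) = -359*(7 - 1*3) = -359*(7 - 3) = -359*4 = -1436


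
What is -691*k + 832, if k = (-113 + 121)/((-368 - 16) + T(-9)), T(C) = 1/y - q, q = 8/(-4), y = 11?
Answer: 3556040/4201 ≈ 846.47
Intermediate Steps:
q = -2 (q = 8*(-¼) = -2)
T(C) = 23/11 (T(C) = 1/11 - 1*(-2) = 1/11 + 2 = 23/11)
k = -88/4201 (k = (-113 + 121)/((-368 - 16) + 23/11) = 8/(-384 + 23/11) = 8/(-4201/11) = 8*(-11/4201) = -88/4201 ≈ -0.020947)
-691*k + 832 = -691*(-88/4201) + 832 = 60808/4201 + 832 = 3556040/4201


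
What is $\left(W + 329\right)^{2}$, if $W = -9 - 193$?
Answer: $16129$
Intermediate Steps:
$W = -202$ ($W = -9 - 193 = -202$)
$\left(W + 329\right)^{2} = \left(-202 + 329\right)^{2} = 127^{2} = 16129$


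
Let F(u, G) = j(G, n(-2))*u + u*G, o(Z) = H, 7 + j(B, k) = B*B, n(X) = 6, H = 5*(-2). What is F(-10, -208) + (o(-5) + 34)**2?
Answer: -429914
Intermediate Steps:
H = -10
j(B, k) = -7 + B**2 (j(B, k) = -7 + B*B = -7 + B**2)
o(Z) = -10
F(u, G) = G*u + u*(-7 + G**2) (F(u, G) = (-7 + G**2)*u + u*G = u*(-7 + G**2) + G*u = G*u + u*(-7 + G**2))
F(-10, -208) + (o(-5) + 34)**2 = -10*(-7 - 208 + (-208)**2) + (-10 + 34)**2 = -10*(-7 - 208 + 43264) + 24**2 = -10*43049 + 576 = -430490 + 576 = -429914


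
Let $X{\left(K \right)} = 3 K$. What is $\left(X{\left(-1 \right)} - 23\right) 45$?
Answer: $-1170$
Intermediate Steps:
$\left(X{\left(-1 \right)} - 23\right) 45 = \left(3 \left(-1\right) - 23\right) 45 = \left(-3 - 23\right) 45 = \left(-26\right) 45 = -1170$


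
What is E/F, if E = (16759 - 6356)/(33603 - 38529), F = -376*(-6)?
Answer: -10403/11113056 ≈ -0.00093611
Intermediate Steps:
F = 2256
E = -10403/4926 (E = 10403/(-4926) = 10403*(-1/4926) = -10403/4926 ≈ -2.1119)
E/F = -10403/4926/2256 = -10403/4926*1/2256 = -10403/11113056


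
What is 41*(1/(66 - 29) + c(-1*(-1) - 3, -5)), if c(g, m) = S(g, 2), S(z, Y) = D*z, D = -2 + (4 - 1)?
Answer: -2993/37 ≈ -80.892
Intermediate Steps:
D = 1 (D = -2 + 3 = 1)
S(z, Y) = z (S(z, Y) = 1*z = z)
c(g, m) = g
41*(1/(66 - 29) + c(-1*(-1) - 3, -5)) = 41*(1/(66 - 29) + (-1*(-1) - 3)) = 41*(1/37 + (1 - 3)) = 41*(1/37 - 2) = 41*(-73/37) = -2993/37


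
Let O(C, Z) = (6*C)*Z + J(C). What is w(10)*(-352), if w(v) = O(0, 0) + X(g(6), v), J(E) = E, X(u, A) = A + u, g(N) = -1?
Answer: -3168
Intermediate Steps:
O(C, Z) = C + 6*C*Z (O(C, Z) = (6*C)*Z + C = 6*C*Z + C = C + 6*C*Z)
w(v) = -1 + v (w(v) = 0*(1 + 6*0) + (v - 1) = 0*(1 + 0) + (-1 + v) = 0*1 + (-1 + v) = 0 + (-1 + v) = -1 + v)
w(10)*(-352) = (-1 + 10)*(-352) = 9*(-352) = -3168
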